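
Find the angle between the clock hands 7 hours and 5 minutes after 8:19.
First find the time 7 hours and 5 minutes after 8:19.
Total minutes: 8 x 60 + 19 + 7 x 60 + 5 = 924.
924 mod 720 = 204 minutes = 3:24.
Now compute the angle at 3:24:
Hour hand: 3 x 30 + 24 x 0.5 = 102 degrees
Minute hand: 24 x 6 = 144 degrees
Difference: |102 - 144| = 42 degrees
The angle is 42 degrees

Final answer: 42 degrees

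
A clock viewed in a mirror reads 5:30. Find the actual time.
Reflection across the vertical (12-6) axis maps a hand at angle A degrees to (360 - A) degrees, which sends a reading of T minutes past 12:00 to (720 - T) minutes past 12:00.
Mirror reads 5:30 = 330 minutes past 12:00.
Actual time: (720 - 330) mod 720 = 390 minutes = 6:30.

Final answer: 6:30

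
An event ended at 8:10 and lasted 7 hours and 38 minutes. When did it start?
Starting time: 8:10 = 490 total minutes past 12:00
Subtracting: 7 hours and 38 minutes = 458 minutes
490 - 458 = 32 minutes
= 32 minutes past 12:00 = 12:32

Final answer: 12:32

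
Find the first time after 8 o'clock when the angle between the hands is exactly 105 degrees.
At t minutes past 8:00, the hour hand is at 30 x 8 + 0.5t degrees and the minute hand is at 6t degrees.
The smaller angle between them is 105 degrees when |30H - 5.5t| = 105 or |30H - 5.5t| = 255.
With H = 8, solve 30 x 8 - 5.5t = +/- target for each target:
  t = (30 x 8 - 105) / 5.5 = 24.55
  t = (30 x 8 + 105) / 5.5 = 62.73 (outside (0, 60))
  t = (30 x 8 - 255) / 5.5 = -2.73 (outside (0, 60))
  t = (30 x 8 + 255) / 5.5 = 90 (outside (0, 60))
Valid solutions in (0, 60): {24.55} minutes.
The first occurrence is t = 24.55 minutes.
The hands form a 105-degree angle at 24.55 minutes past 8:00.

Final answer: 24.55 minutes past 8:00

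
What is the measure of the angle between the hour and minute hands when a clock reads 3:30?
Hour hand position: 3 x 30 + 30 x 0.5 = 105 degrees
Minute hand position: 30 x 6 = 180 degrees
Difference: |105 - 180| = 75 degrees
The angle between the hands is 75 degrees

Final answer: 75 degrees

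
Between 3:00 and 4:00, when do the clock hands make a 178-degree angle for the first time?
At t minutes past 3:00, the hour hand is at 30 x 3 + 0.5t degrees and the minute hand is at 6t degrees.
The smaller angle between them is 178 degrees when |30H - 5.5t| = 178 or |30H - 5.5t| = 182.
With H = 3, solve 30 x 3 - 5.5t = +/- target for each target:
  t = (30 x 3 - 178) / 5.5 = -16 (outside (0, 60))
  t = (30 x 3 + 178) / 5.5 = 48.73
  t = (30 x 3 - 182) / 5.5 = -16.73 (outside (0, 60))
  t = (30 x 3 + 182) / 5.5 = 49.45
Valid solutions in (0, 60): {48.73, 49.45} minutes.
The first occurrence is t = 48.73 minutes.
The hands form a 178-degree angle at 48.73 minutes past 3:00.

Final answer: 48.73 minutes past 3:00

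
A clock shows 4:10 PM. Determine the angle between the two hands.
Hour hand position: 4 x 30 + 10 x 0.5 = 125 degrees
Minute hand position: 10 x 6 = 60 degrees
Difference: |125 - 60| = 65 degrees
The angle between the hands is 65 degrees

Final answer: 65 degrees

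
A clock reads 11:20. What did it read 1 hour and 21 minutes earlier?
Starting time: 11:20 = 680 total minutes past 12:00
Subtracting: 1 hour and 21 minutes = 81 minutes
680 - 81 = 599 minutes
= 9 hours and 59 minutes past 12:00 = 9:59

Final answer: 9:59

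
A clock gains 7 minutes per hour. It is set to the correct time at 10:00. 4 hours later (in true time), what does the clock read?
For every 60 true minutes, the faulty clock advances 60 + 7 = 67 minutes.
True elapsed: 4 hours = 240 minutes.
Faulty clock advances: 240 x 67/60 = 268 minutes (drift: 28 minutes ahead).
Shown time: 10:00 + 268 minutes = 2:28.

Final answer: 2:28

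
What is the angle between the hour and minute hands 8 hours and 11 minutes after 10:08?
First find the time 8 hours and 11 minutes after 10:08.
Total minutes: 10 x 60 + 8 + 8 x 60 + 11 = 1099.
1099 mod 720 = 379 minutes = 6:19.
Now compute the angle at 6:19:
Hour hand: 6 x 30 + 19 x 0.5 = 189.5 degrees
Minute hand: 19 x 6 = 114 degrees
Difference: |189.5 - 114| = 75.5 degrees
The angle is 75.5 degrees

Final answer: 75.5 degrees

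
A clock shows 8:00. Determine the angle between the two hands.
Hour hand position: 8 x 30 + 0 x 0.5 = 240 degrees
Minute hand position: 0 x 6 = 0 degrees
Difference: |240 - 0| = 240 degrees
Since 240 > 180, the smaller angle is 360 - 240 = 120 degrees

Final answer: 120 degrees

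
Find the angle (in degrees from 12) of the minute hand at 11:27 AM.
The minute hand moves 6 degrees per minute.
At 11:27: 27 x 6 = 162 degrees

Final answer: 162 degrees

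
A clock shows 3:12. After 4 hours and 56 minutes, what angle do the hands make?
First find the time 4 hours and 56 minutes after 3:12.
Total minutes: 3 x 60 + 12 + 4 x 60 + 56 = 488.
488 mod 720 = 488 minutes = 8:08.
Now compute the angle at 8:08:
Hour hand: 8 x 30 + 8 x 0.5 = 244 degrees
Minute hand: 8 x 6 = 48 degrees
Difference: |244 - 48| = 196 degrees
Smaller angle: 360 - 196 = 164 degrees

Final answer: 164 degrees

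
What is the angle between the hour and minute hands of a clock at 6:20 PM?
Hour hand position: 6 x 30 + 20 x 0.5 = 190 degrees
Minute hand position: 20 x 6 = 120 degrees
Difference: |190 - 120| = 70 degrees
The angle between the hands is 70 degrees

Final answer: 70 degrees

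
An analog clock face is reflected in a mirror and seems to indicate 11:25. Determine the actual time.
Reflection across the vertical (12-6) axis maps a hand at angle A degrees to (360 - A) degrees, which sends a reading of T minutes past 12:00 to (720 - T) minutes past 12:00.
Mirror reads 11:25 = 685 minutes past 12:00.
Actual time: (720 - 685) mod 720 = 35 minutes = 12:35.

Final answer: 12:35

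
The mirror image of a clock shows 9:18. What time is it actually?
Reflection across the vertical (12-6) axis maps a hand at angle A degrees to (360 - A) degrees, which sends a reading of T minutes past 12:00 to (720 - T) minutes past 12:00.
Mirror reads 9:18 = 558 minutes past 12:00.
Actual time: (720 - 558) mod 720 = 162 minutes = 2:42.

Final answer: 2:42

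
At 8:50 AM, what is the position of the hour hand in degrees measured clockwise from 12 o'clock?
The hour hand moves 30 degrees per hour and 0.5 degrees per minute.
At 8:50: (8) x 30 + 50 x 0.5 = 240 + 25 = 265 degrees

Final answer: 265 degrees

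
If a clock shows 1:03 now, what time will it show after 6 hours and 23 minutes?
Starting time: 1:03
Adding 23 minutes to 3 minutes: 3 + 23 = 26 minutes
Adding 6 hours: 1 + 6 = 7
Final time: 7:26

Final answer: 7:26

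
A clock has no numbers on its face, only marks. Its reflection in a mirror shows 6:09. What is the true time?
Reflection across the vertical (12-6) axis maps a hand at angle A degrees to (360 - A) degrees, which sends a reading of T minutes past 12:00 to (720 - T) minutes past 12:00.
Mirror reads 6:09 = 369 minutes past 12:00.
Actual time: (720 - 369) mod 720 = 351 minutes = 5:51.

Final answer: 5:51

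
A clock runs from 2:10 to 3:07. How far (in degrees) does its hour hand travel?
The hour hand moves 0.5 degrees per minute.
Time elapsed: 3:07 - 2:10 = 57 minutes
Angular displacement: 57 x 0.5 = 28.5 degrees

Final answer: 28.5 degrees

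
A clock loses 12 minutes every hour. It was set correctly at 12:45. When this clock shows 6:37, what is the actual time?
For every 60 true minutes, the faulty clock advances 48 minutes, so 1 faulty-clock minute corresponds to 60/48 true minutes.
From 12:45 to 6:37 on the faulty dial is 352 minutes.
True elapsed: 352 x 60/48 = 440 minutes = 7 hours and 20 minutes.
True time: 12:45 + 7 hours and 20 minutes = 8:05.

Final answer: 8:05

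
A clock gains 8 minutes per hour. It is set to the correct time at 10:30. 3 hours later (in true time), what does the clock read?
For every 60 true minutes, the faulty clock advances 60 + 8 = 68 minutes.
True elapsed: 3 hours = 180 minutes.
Faulty clock advances: 180 x 68/60 = 204 minutes (drift: 24 minutes ahead).
Shown time: 10:30 + 204 minutes = 1:54.

Final answer: 1:54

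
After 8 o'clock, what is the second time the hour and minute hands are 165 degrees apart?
At t minutes past 8:00, the hour hand is at 30 x 8 + 0.5t degrees and the minute hand is at 6t degrees.
The smaller angle between them is 165 degrees when |30H - 5.5t| = 165 or |30H - 5.5t| = 195.
With H = 8, solve 30 x 8 - 5.5t = +/- target for each target:
  t = (30 x 8 - 165) / 5.5 = 13.64
  t = (30 x 8 + 165) / 5.5 = 73.64 (outside (0, 60))
  t = (30 x 8 - 195) / 5.5 = 8.18
  t = (30 x 8 + 195) / 5.5 = 79.09 (outside (0, 60))
Valid solutions in (0, 60): {8.18, 13.64} minutes.
The second occurrence is t = 13.64 minutes.
The hands form a 165-degree angle at 13.64 minutes past 8:00.

Final answer: 13.64 minutes past 8:00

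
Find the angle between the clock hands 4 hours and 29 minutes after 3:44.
First find the time 4 hours and 29 minutes after 3:44.
Total minutes: 3 x 60 + 44 + 4 x 60 + 29 = 493.
493 mod 720 = 493 minutes = 8:13.
Now compute the angle at 8:13:
Hour hand: 8 x 30 + 13 x 0.5 = 246.5 degrees
Minute hand: 13 x 6 = 78 degrees
Difference: |246.5 - 78| = 168.5 degrees
The angle is 168.5 degrees

Final answer: 168.5 degrees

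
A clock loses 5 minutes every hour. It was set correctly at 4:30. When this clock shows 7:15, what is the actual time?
For every 60 true minutes, the faulty clock advances 55 minutes, so 1 faulty-clock minute corresponds to 60/55 true minutes.
From 4:30 to 7:15 on the faulty dial is 165 minutes.
True elapsed: 165 x 60/55 = 180 minutes = 3 hours.
True time: 4:30 + 3 hours = 7:30.

Final answer: 7:30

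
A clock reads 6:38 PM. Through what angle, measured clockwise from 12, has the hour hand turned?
The hour hand moves 30 degrees per hour and 0.5 degrees per minute.
At 6:38: (6) x 30 + 38 x 0.5 = 180 + 19 = 199 degrees

Final answer: 199 degrees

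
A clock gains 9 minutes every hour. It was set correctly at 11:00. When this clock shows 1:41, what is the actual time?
For every 60 true minutes, the faulty clock advances 69 minutes, so 1 faulty-clock minute corresponds to 60/69 true minutes.
From 11:00 to 1:41 on the faulty dial is 161 minutes.
True elapsed: 161 x 60/69 = 140 minutes = 2 hours and 20 minutes.
True time: 11:00 + 2 hours and 20 minutes = 1:20.

Final answer: 1:20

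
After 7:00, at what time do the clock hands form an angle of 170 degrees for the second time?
At t minutes past 7:00, the hour hand is at 30 x 7 + 0.5t degrees and the minute hand is at 6t degrees.
The smaller angle between them is 170 degrees when |30H - 5.5t| = 170 or |30H - 5.5t| = 190.
With H = 7, solve 30 x 7 - 5.5t = +/- target for each target:
  t = (30 x 7 - 170) / 5.5 = 7.27
  t = (30 x 7 + 170) / 5.5 = 69.09 (outside (0, 60))
  t = (30 x 7 - 190) / 5.5 = 3.64
  t = (30 x 7 + 190) / 5.5 = 72.73 (outside (0, 60))
Valid solutions in (0, 60): {3.64, 7.27} minutes.
The second occurrence is t = 7.27 minutes.
The hands form a 170-degree angle at 7.27 minutes past 7:00.

Final answer: 7.27 minutes past 7:00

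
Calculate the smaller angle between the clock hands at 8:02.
Hour hand position: 8 x 30 + 2 x 0.5 = 241 degrees
Minute hand position: 2 x 6 = 12 degrees
Difference: |241 - 12| = 229 degrees
Since 229 > 180, the smaller angle is 360 - 229 = 131 degrees

Final answer: 131 degrees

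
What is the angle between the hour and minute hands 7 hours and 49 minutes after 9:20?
First find the time 7 hours and 49 minutes after 9:20.
Total minutes: 9 x 60 + 20 + 7 x 60 + 49 = 1029.
1029 mod 720 = 309 minutes = 5:09.
Now compute the angle at 5:09:
Hour hand: 5 x 30 + 9 x 0.5 = 154.5 degrees
Minute hand: 9 x 6 = 54 degrees
Difference: |154.5 - 54| = 100.5 degrees
The angle is 100.5 degrees

Final answer: 100.5 degrees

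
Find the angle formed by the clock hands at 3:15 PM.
Hour hand position: 3 x 30 + 15 x 0.5 = 97.5 degrees
Minute hand position: 15 x 6 = 90 degrees
Difference: |97.5 - 90| = 7.5 degrees
The angle between the hands is 7.5 degrees

Final answer: 7.5 degrees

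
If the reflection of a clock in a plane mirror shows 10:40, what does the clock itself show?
Reflection across the vertical (12-6) axis maps a hand at angle A degrees to (360 - A) degrees, which sends a reading of T minutes past 12:00 to (720 - T) minutes past 12:00.
Mirror reads 10:40 = 640 minutes past 12:00.
Actual time: (720 - 640) mod 720 = 80 minutes = 1:20.

Final answer: 1:20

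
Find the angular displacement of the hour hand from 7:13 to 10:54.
The hour hand moves 0.5 degrees per minute.
Time elapsed: 10:54 - 7:13 = 221 minutes
Angular displacement: 221 x 0.5 = 110.5 degrees

Final answer: 110.5 degrees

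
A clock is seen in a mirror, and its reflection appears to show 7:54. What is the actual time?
Reflection across the vertical (12-6) axis maps a hand at angle A degrees to (360 - A) degrees, which sends a reading of T minutes past 12:00 to (720 - T) minutes past 12:00.
Mirror reads 7:54 = 474 minutes past 12:00.
Actual time: (720 - 474) mod 720 = 246 minutes = 4:06.

Final answer: 4:06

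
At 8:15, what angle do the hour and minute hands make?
Hour hand position: 8 x 30 + 15 x 0.5 = 247.5 degrees
Minute hand position: 15 x 6 = 90 degrees
Difference: |247.5 - 90| = 157.5 degrees
The angle between the hands is 157.5 degrees

Final answer: 157.5 degrees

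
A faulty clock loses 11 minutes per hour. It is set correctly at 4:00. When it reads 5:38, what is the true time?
For every 60 true minutes, the faulty clock advances 49 minutes, so 1 faulty-clock minute corresponds to 60/49 true minutes.
From 4:00 to 5:38 on the faulty dial is 98 minutes.
True elapsed: 98 x 60/49 = 120 minutes = 2 hours.
True time: 4:00 + 2 hours = 6:00.

Final answer: 6:00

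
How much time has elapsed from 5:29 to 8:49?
From 5:29 to 8:49:
(8 x 60 + 49) - (5 x 60 + 29) = 529 - 329 = 200 minutes
= 3 hours and 20 minutes

Final answer: 3 hours and 20 minutes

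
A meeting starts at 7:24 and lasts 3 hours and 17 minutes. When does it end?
Starting time: 7:24
Adding 17 minutes to 24 minutes: 24 + 17 = 41 minutes
Adding 3 hours: 7 + 3 = 10
Final time: 10:41

Final answer: 10:41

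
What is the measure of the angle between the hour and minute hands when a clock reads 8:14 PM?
Hour hand position: 8 x 30 + 14 x 0.5 = 247 degrees
Minute hand position: 14 x 6 = 84 degrees
Difference: |247 - 84| = 163 degrees
The angle between the hands is 163 degrees

Final answer: 163 degrees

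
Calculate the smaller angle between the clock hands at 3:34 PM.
Hour hand position: 3 x 30 + 34 x 0.5 = 107 degrees
Minute hand position: 34 x 6 = 204 degrees
Difference: |107 - 204| = 97 degrees
The angle between the hands is 97 degrees

Final answer: 97 degrees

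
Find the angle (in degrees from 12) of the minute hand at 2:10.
The minute hand moves 6 degrees per minute.
At 2:10: 10 x 6 = 60 degrees

Final answer: 60 degrees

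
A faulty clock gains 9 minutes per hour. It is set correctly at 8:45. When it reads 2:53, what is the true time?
For every 60 true minutes, the faulty clock advances 69 minutes, so 1 faulty-clock minute corresponds to 60/69 true minutes.
From 8:45 to 2:53 on the faulty dial is 368 minutes.
True elapsed: 368 x 60/69 = 320 minutes = 5 hours and 20 minutes.
True time: 8:45 + 5 hours and 20 minutes = 2:05.

Final answer: 2:05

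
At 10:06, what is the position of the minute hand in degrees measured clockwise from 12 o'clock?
The minute hand moves 6 degrees per minute.
At 10:06: 6 x 6 = 36 degrees

Final answer: 36 degrees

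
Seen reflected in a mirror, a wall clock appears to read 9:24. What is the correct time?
Reflection across the vertical (12-6) axis maps a hand at angle A degrees to (360 - A) degrees, which sends a reading of T minutes past 12:00 to (720 - T) minutes past 12:00.
Mirror reads 9:24 = 564 minutes past 12:00.
Actual time: (720 - 564) mod 720 = 156 minutes = 2:36.

Final answer: 2:36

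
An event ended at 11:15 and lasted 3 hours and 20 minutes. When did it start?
Starting time: 11:15 = 675 total minutes past 12:00
Subtracting: 3 hours and 20 minutes = 200 minutes
675 - 200 = 475 minutes
= 7 hours and 55 minutes past 12:00 = 7:55

Final answer: 7:55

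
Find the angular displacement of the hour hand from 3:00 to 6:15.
The hour hand moves 0.5 degrees per minute.
Time elapsed: 6:15 - 3:00 = 195 minutes
Angular displacement: 195 x 0.5 = 97.5 degrees

Final answer: 97.5 degrees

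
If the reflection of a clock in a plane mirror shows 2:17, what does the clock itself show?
Reflection across the vertical (12-6) axis maps a hand at angle A degrees to (360 - A) degrees, which sends a reading of T minutes past 12:00 to (720 - T) minutes past 12:00.
Mirror reads 2:17 = 137 minutes past 12:00.
Actual time: (720 - 137) mod 720 = 583 minutes = 9:43.

Final answer: 9:43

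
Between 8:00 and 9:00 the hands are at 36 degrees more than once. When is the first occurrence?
At t minutes past 8:00, the hour hand is at 30 x 8 + 0.5t degrees and the minute hand is at 6t degrees.
The smaller angle between them is 36 degrees when |30H - 5.5t| = 36 or |30H - 5.5t| = 324.
With H = 8, solve 30 x 8 - 5.5t = +/- target for each target:
  t = (30 x 8 - 36) / 5.5 = 37.09
  t = (30 x 8 + 36) / 5.5 = 50.18
  t = (30 x 8 - 324) / 5.5 = -15.27 (outside (0, 60))
  t = (30 x 8 + 324) / 5.5 = 102.55 (outside (0, 60))
Valid solutions in (0, 60): {37.09, 50.18} minutes.
The first occurrence is t = 37.09 minutes.
The hands form a 36-degree angle at 37.09 minutes past 8:00.

Final answer: 37.09 minutes past 8:00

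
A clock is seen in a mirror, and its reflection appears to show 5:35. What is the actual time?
Reflection across the vertical (12-6) axis maps a hand at angle A degrees to (360 - A) degrees, which sends a reading of T minutes past 12:00 to (720 - T) minutes past 12:00.
Mirror reads 5:35 = 335 minutes past 12:00.
Actual time: (720 - 335) mod 720 = 385 minutes = 6:25.

Final answer: 6:25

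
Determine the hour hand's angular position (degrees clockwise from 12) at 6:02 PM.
The hour hand moves 30 degrees per hour and 0.5 degrees per minute.
At 6:02: (6) x 30 + 2 x 0.5 = 180 + 1 = 181 degrees

Final answer: 181 degrees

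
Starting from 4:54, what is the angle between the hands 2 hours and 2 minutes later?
First find the time 2 hours and 2 minutes after 4:54.
Total minutes: 4 x 60 + 54 + 2 x 60 + 2 = 416.
416 mod 720 = 416 minutes = 6:56.
Now compute the angle at 6:56:
Hour hand: 6 x 30 + 56 x 0.5 = 208 degrees
Minute hand: 56 x 6 = 336 degrees
Difference: |208 - 336| = 128 degrees
The angle is 128 degrees

Final answer: 128 degrees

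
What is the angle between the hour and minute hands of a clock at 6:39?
Hour hand position: 6 x 30 + 39 x 0.5 = 199.5 degrees
Minute hand position: 39 x 6 = 234 degrees
Difference: |199.5 - 234| = 34.5 degrees
The angle between the hands is 34.5 degrees

Final answer: 34.5 degrees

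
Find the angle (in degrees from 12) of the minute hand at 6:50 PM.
The minute hand moves 6 degrees per minute.
At 6:50: 50 x 6 = 300 degrees

Final answer: 300 degrees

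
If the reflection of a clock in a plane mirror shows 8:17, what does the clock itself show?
Reflection across the vertical (12-6) axis maps a hand at angle A degrees to (360 - A) degrees, which sends a reading of T minutes past 12:00 to (720 - T) minutes past 12:00.
Mirror reads 8:17 = 497 minutes past 12:00.
Actual time: (720 - 497) mod 720 = 223 minutes = 3:43.

Final answer: 3:43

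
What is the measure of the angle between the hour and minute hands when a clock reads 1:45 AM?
Hour hand position: 1 x 30 + 45 x 0.5 = 52.5 degrees
Minute hand position: 45 x 6 = 270 degrees
Difference: |52.5 - 270| = 217.5 degrees
Since 217.5 > 180, the smaller angle is 360 - 217.5 = 142.5 degrees

Final answer: 142.5 degrees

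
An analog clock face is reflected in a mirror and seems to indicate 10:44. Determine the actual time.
Reflection across the vertical (12-6) axis maps a hand at angle A degrees to (360 - A) degrees, which sends a reading of T minutes past 12:00 to (720 - T) minutes past 12:00.
Mirror reads 10:44 = 644 minutes past 12:00.
Actual time: (720 - 644) mod 720 = 76 minutes = 1:16.

Final answer: 1:16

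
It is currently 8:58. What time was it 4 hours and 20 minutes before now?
Starting time: 8:58 = 538 total minutes past 12:00
Subtracting: 4 hours and 20 minutes = 260 minutes
538 - 260 = 278 minutes
= 4 hours and 38 minutes past 12:00 = 4:38

Final answer: 4:38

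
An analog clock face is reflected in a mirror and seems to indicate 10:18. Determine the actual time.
Reflection across the vertical (12-6) axis maps a hand at angle A degrees to (360 - A) degrees, which sends a reading of T minutes past 12:00 to (720 - T) minutes past 12:00.
Mirror reads 10:18 = 618 minutes past 12:00.
Actual time: (720 - 618) mod 720 = 102 minutes = 1:42.

Final answer: 1:42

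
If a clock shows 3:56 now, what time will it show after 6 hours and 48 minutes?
Starting time: 3:56
Adding 48 minutes to 56 minutes: 56 + 48 = 104 minutes = 1 hour and 44 minutes
Adding 6 hours: 3 + 6 + 1 (carry) = 10
Final time: 10:44

Final answer: 10:44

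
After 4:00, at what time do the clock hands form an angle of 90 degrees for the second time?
At t minutes past 4:00, the hour hand is at 30 x 4 + 0.5t degrees and the minute hand is at 6t degrees.
The smaller angle between them is 90 degrees when |30H - 5.5t| = 90 or |30H - 5.5t| = 270.
With H = 4, solve 30 x 4 - 5.5t = +/- target for each target:
  t = (30 x 4 - 90) / 5.5 = 5.45
  t = (30 x 4 + 90) / 5.5 = 38.18
  t = (30 x 4 - 270) / 5.5 = -27.27 (outside (0, 60))
  t = (30 x 4 + 270) / 5.5 = 70.91 (outside (0, 60))
Valid solutions in (0, 60): {5.45, 38.18} minutes.
The second occurrence is t = 38.18 minutes.
The hands form a 90-degree angle at 38.18 minutes past 4:00.

Final answer: 38.18 minutes past 4:00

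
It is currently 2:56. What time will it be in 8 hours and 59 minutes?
Starting time: 2:56
Adding 59 minutes to 56 minutes: 56 + 59 = 115 minutes = 1 hour and 55 minutes
Adding 8 hours: 2 + 8 + 1 (carry) = 11
Final time: 11:55

Final answer: 11:55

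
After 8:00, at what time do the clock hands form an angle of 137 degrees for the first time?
At t minutes past 8:00, the hour hand is at 30 x 8 + 0.5t degrees and the minute hand is at 6t degrees.
The smaller angle between them is 137 degrees when |30H - 5.5t| = 137 or |30H - 5.5t| = 223.
With H = 8, solve 30 x 8 - 5.5t = +/- target for each target:
  t = (30 x 8 - 137) / 5.5 = 18.73
  t = (30 x 8 + 137) / 5.5 = 68.55 (outside (0, 60))
  t = (30 x 8 - 223) / 5.5 = 3.09
  t = (30 x 8 + 223) / 5.5 = 84.18 (outside (0, 60))
Valid solutions in (0, 60): {3.09, 18.73} minutes.
The first occurrence is t = 3.09 minutes.
The hands form a 137-degree angle at 3.09 minutes past 8:00.

Final answer: 3.09 minutes past 8:00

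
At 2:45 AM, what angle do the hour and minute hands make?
Hour hand position: 2 x 30 + 45 x 0.5 = 82.5 degrees
Minute hand position: 45 x 6 = 270 degrees
Difference: |82.5 - 270| = 187.5 degrees
Since 187.5 > 180, the smaller angle is 360 - 187.5 = 172.5 degrees

Final answer: 172.5 degrees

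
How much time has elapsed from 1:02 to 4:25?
From 1:02 to 4:25:
(4 x 60 + 25) - (1 x 60 + 2) = 265 - 62 = 203 minutes
= 3 hours and 23 minutes

Final answer: 3 hours and 23 minutes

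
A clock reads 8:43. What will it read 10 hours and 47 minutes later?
Starting time: 8:43
Adding 47 minutes to 43 minutes: 43 + 47 = 90 minutes = 1 hour and 30 minutes
Adding 10 hours: 8 + 10 + 1 (carry) = 19 - 12 = 7
Final time: 7:30

Final answer: 7:30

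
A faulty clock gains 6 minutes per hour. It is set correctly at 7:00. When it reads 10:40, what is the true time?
For every 60 true minutes, the faulty clock advances 66 minutes, so 1 faulty-clock minute corresponds to 60/66 true minutes.
From 7:00 to 10:40 on the faulty dial is 220 minutes.
True elapsed: 220 x 60/66 = 200 minutes = 3 hours and 20 minutes.
True time: 7:00 + 3 hours and 20 minutes = 10:20.

Final answer: 10:20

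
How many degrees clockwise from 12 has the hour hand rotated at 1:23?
The hour hand moves 30 degrees per hour and 0.5 degrees per minute.
At 1:23: (1) x 30 + 23 x 0.5 = 30 + 11.5 = 41.5 degrees

Final answer: 41.5 degrees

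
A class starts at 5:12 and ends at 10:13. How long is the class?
From 5:12 to 10:13:
(10 x 60 + 13) - (5 x 60 + 12) = 613 - 312 = 301 minutes
= 5 hours and 1 minute

Final answer: 5 hours and 1 minute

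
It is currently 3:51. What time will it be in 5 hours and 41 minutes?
Starting time: 3:51
Adding 41 minutes to 51 minutes: 51 + 41 = 92 minutes = 1 hour and 32 minutes
Adding 5 hours: 3 + 5 + 1 (carry) = 9
Final time: 9:32

Final answer: 9:32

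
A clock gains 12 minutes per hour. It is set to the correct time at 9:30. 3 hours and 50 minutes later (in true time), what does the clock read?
For every 60 true minutes, the faulty clock advances 60 + 12 = 72 minutes.
True elapsed: 3 hours and 50 minutes = 230 minutes.
Faulty clock advances: 230 x 72/60 = 276 minutes (drift: 46 minutes ahead).
Shown time: 9:30 + 276 minutes = 2:06.

Final answer: 2:06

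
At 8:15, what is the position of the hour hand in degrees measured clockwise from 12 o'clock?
The hour hand moves 30 degrees per hour and 0.5 degrees per minute.
At 8:15: (8) x 30 + 15 x 0.5 = 240 + 7.5 = 247.5 degrees

Final answer: 247.5 degrees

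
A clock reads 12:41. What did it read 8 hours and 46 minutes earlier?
Starting time: 12:41 = 41 total minutes past 12:00
Subtracting: 8 hours and 46 minutes = 526 minutes
41 - 526 = -485 (negative, add 12 hours = 720) = 235 minutes
= 3 hours and 55 minutes past 12:00 = 3:55

Final answer: 3:55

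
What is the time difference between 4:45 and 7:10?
From 4:45 to 7:10:
(7 x 60 + 10) - (4 x 60 + 45) = 430 - 285 = 145 minutes
= 2 hours and 25 minutes

Final answer: 2 hours and 25 minutes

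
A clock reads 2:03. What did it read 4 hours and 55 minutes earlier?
Starting time: 2:03 = 123 total minutes past 12:00
Subtracting: 4 hours and 55 minutes = 295 minutes
123 - 295 = -172 (negative, add 12 hours = 720) = 548 minutes
= 9 hours and 8 minutes past 12:00 = 9:08

Final answer: 9:08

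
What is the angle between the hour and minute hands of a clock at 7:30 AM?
Hour hand position: 7 x 30 + 30 x 0.5 = 225 degrees
Minute hand position: 30 x 6 = 180 degrees
Difference: |225 - 180| = 45 degrees
The angle between the hands is 45 degrees

Final answer: 45 degrees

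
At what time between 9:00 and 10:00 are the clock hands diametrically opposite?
For hands to be 180 degrees apart: |30H - 5.5t| = 180
With H = 9: t = (30 x 9 + 180)/5.5 = 81.82 or t = (30 x 9 - 180)/5.5 = 16.36
First valid solution (0 < t < 60): t = 16.36 minutes
The hands are opposite at 16.36 minutes past 9:00.

Final answer: 16.36 minutes past 9:00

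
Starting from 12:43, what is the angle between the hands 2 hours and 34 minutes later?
First find the time 2 hours and 34 minutes after 12:43.
Total minutes: 12 x 60 + 43 + 2 x 60 + 34 = 917.
917 mod 720 = 197 minutes = 3:17.
Now compute the angle at 3:17:
Hour hand: 3 x 30 + 17 x 0.5 = 98.5 degrees
Minute hand: 17 x 6 = 102 degrees
Difference: |98.5 - 102| = 3.5 degrees
The angle is 3.5 degrees

Final answer: 3.5 degrees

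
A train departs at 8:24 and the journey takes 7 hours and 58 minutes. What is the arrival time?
Starting time: 8:24
Adding 58 minutes to 24 minutes: 24 + 58 = 82 minutes = 1 hour and 22 minutes
Adding 7 hours: 8 + 7 + 1 (carry) = 16 - 12 = 4
Final time: 4:22

Final answer: 4:22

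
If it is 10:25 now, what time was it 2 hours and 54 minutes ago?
Starting time: 10:25 = 625 total minutes past 12:00
Subtracting: 2 hours and 54 minutes = 174 minutes
625 - 174 = 451 minutes
= 7 hours and 31 minutes past 12:00 = 7:31

Final answer: 7:31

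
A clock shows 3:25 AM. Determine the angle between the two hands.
Hour hand position: 3 x 30 + 25 x 0.5 = 102.5 degrees
Minute hand position: 25 x 6 = 150 degrees
Difference: |102.5 - 150| = 47.5 degrees
The angle between the hands is 47.5 degrees

Final answer: 47.5 degrees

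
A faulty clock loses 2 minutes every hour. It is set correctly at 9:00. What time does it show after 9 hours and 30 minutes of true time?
For every 60 true minutes, the faulty clock advances 60 - 2 = 58 minutes.
True elapsed: 9 hours and 30 minutes = 570 minutes.
Faulty clock advances: 570 x 58/60 = 551 minutes (drift: 19 minutes behind).
Shown time: 9:00 + 551 minutes = 6:11.

Final answer: 6:11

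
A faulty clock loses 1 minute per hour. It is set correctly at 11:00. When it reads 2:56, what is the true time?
For every 60 true minutes, the faulty clock advances 59 minutes, so 1 faulty-clock minute corresponds to 60/59 true minutes.
From 11:00 to 2:56 on the faulty dial is 236 minutes.
True elapsed: 236 x 60/59 = 240 minutes = 4 hours.
True time: 11:00 + 4 hours = 3:00.

Final answer: 3:00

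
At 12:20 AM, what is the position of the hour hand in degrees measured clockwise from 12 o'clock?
The hour hand moves 30 degrees per hour and 0.5 degrees per minute.
At 12:20: (0) x 30 + 20 x 0.5 = 0 + 10 = 10 degrees

Final answer: 10 degrees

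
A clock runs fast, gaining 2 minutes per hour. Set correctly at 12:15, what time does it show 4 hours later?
For every 60 true minutes, the faulty clock advances 60 + 2 = 62 minutes.
True elapsed: 4 hours = 240 minutes.
Faulty clock advances: 240 x 62/60 = 248 minutes (drift: 8 minutes ahead).
Shown time: 12:15 + 248 minutes = 4:23.

Final answer: 4:23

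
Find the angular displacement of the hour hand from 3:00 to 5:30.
The hour hand moves 0.5 degrees per minute.
Time elapsed: 5:30 - 3:00 = 150 minutes
Angular displacement: 150 x 0.5 = 75 degrees

Final answer: 75 degrees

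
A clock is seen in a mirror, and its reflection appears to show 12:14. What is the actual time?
Reflection across the vertical (12-6) axis maps a hand at angle A degrees to (360 - A) degrees, which sends a reading of T minutes past 12:00 to (720 - T) minutes past 12:00.
Mirror reads 12:14 = 14 minutes past 12:00.
Actual time: (720 - 14) mod 720 = 706 minutes = 11:46.

Final answer: 11:46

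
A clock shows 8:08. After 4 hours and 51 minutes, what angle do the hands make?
First find the time 4 hours and 51 minutes after 8:08.
Total minutes: 8 x 60 + 8 + 4 x 60 + 51 = 779.
779 mod 720 = 59 minutes = 12:59.
Now compute the angle at 12:59:
Hour hand: 0 x 30 + 59 x 0.5 = 29.5 degrees
Minute hand: 59 x 6 = 354 degrees
Difference: |29.5 - 354| = 324.5 degrees
Smaller angle: 360 - 324.5 = 35.5 degrees

Final answer: 35.5 degrees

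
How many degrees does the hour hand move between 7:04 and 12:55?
The hour hand moves 0.5 degrees per minute.
Time elapsed: 12:55 - 7:04 = 351 minutes
Angular displacement: 351 x 0.5 = 175.5 degrees

Final answer: 175.5 degrees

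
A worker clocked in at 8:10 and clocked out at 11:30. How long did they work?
From 8:10 to 11:30:
(11 x 60 + 30) - (8 x 60 + 10) = 690 - 490 = 200 minutes
= 3 hours and 20 minutes

Final answer: 3 hours and 20 minutes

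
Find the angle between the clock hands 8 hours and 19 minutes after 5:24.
First find the time 8 hours and 19 minutes after 5:24.
Total minutes: 5 x 60 + 24 + 8 x 60 + 19 = 823.
823 mod 720 = 103 minutes = 1:43.
Now compute the angle at 1:43:
Hour hand: 1 x 30 + 43 x 0.5 = 51.5 degrees
Minute hand: 43 x 6 = 258 degrees
Difference: |51.5 - 258| = 206.5 degrees
Smaller angle: 360 - 206.5 = 153.5 degrees

Final answer: 153.5 degrees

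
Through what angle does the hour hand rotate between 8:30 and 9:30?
The hour hand moves 0.5 degrees per minute.
Time elapsed: 9:30 - 8:30 = 60 minutes
Angular displacement: 60 x 0.5 = 30 degrees

Final answer: 30 degrees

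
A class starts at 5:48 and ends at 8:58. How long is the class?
From 5:48 to 8:58:
(8 x 60 + 58) - (5 x 60 + 48) = 538 - 348 = 190 minutes
= 3 hours and 10 minutes

Final answer: 3 hours and 10 minutes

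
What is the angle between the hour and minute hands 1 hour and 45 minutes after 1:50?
First find the time 1 hour and 45 minutes after 1:50.
Total minutes: 1 x 60 + 50 + 1 x 60 + 45 = 215.
215 mod 720 = 215 minutes = 3:35.
Now compute the angle at 3:35:
Hour hand: 3 x 30 + 35 x 0.5 = 107.5 degrees
Minute hand: 35 x 6 = 210 degrees
Difference: |107.5 - 210| = 102.5 degrees
The angle is 102.5 degrees

Final answer: 102.5 degrees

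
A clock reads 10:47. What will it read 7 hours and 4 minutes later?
Starting time: 10:47
Adding 4 minutes to 47 minutes: 47 + 4 = 51 minutes
Adding 7 hours: 10 + 7 = 17 - 12 = 5
Final time: 5:51

Final answer: 5:51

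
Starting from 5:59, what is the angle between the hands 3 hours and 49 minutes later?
First find the time 3 hours and 49 minutes after 5:59.
Total minutes: 5 x 60 + 59 + 3 x 60 + 49 = 588.
588 mod 720 = 588 minutes = 9:48.
Now compute the angle at 9:48:
Hour hand: 9 x 30 + 48 x 0.5 = 294 degrees
Minute hand: 48 x 6 = 288 degrees
Difference: |294 - 288| = 6 degrees
The angle is 6 degrees

Final answer: 6 degrees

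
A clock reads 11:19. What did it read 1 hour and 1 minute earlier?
Starting time: 11:19 = 679 total minutes past 12:00
Subtracting: 1 hour and 1 minute = 61 minutes
679 - 61 = 618 minutes
= 10 hours and 18 minutes past 12:00 = 10:18

Final answer: 10:18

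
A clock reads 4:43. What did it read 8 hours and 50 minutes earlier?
Starting time: 4:43 = 283 total minutes past 12:00
Subtracting: 8 hours and 50 minutes = 530 minutes
283 - 530 = -247 (negative, add 12 hours = 720) = 473 minutes
= 7 hours and 53 minutes past 12:00 = 7:53

Final answer: 7:53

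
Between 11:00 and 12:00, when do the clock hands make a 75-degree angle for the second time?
At t minutes past 11:00, the hour hand is at 30 x 11 + 0.5t degrees and the minute hand is at 6t degrees.
The smaller angle between them is 75 degrees when |30H - 5.5t| = 75 or |30H - 5.5t| = 285.
With H = 11, solve 30 x 11 - 5.5t = +/- target for each target:
  t = (30 x 11 - 75) / 5.5 = 46.36
  t = (30 x 11 + 75) / 5.5 = 73.64 (outside (0, 60))
  t = (30 x 11 - 285) / 5.5 = 8.18
  t = (30 x 11 + 285) / 5.5 = 111.82 (outside (0, 60))
Valid solutions in (0, 60): {8.18, 46.36} minutes.
The second occurrence is t = 46.36 minutes.
The hands form a 75-degree angle at 46.36 minutes past 11:00.

Final answer: 46.36 minutes past 11:00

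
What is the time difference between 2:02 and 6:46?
From 2:02 to 6:46:
(6 x 60 + 46) - (2 x 60 + 2) = 406 - 122 = 284 minutes
= 4 hours and 44 minutes

Final answer: 4 hours and 44 minutes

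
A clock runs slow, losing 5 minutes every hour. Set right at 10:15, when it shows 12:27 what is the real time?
For every 60 true minutes, the faulty clock advances 55 minutes, so 1 faulty-clock minute corresponds to 60/55 true minutes.
From 10:15 to 12:27 on the faulty dial is 132 minutes.
True elapsed: 132 x 60/55 = 144 minutes = 2 hours and 24 minutes.
True time: 10:15 + 2 hours and 24 minutes = 12:39.

Final answer: 12:39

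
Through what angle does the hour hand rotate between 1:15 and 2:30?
The hour hand moves 0.5 degrees per minute.
Time elapsed: 2:30 - 1:15 = 75 minutes
Angular displacement: 75 x 0.5 = 37.5 degrees

Final answer: 37.5 degrees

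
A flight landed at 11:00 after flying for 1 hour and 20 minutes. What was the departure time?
Starting time: 11:00 = 660 total minutes past 12:00
Subtracting: 1 hour and 20 minutes = 80 minutes
660 - 80 = 580 minutes
= 9 hours and 40 minutes past 12:00 = 9:40

Final answer: 9:40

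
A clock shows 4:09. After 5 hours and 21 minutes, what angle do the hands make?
First find the time 5 hours and 21 minutes after 4:09.
Total minutes: 4 x 60 + 9 + 5 x 60 + 21 = 570.
570 mod 720 = 570 minutes = 9:30.
Now compute the angle at 9:30:
Hour hand: 9 x 30 + 30 x 0.5 = 285 degrees
Minute hand: 30 x 6 = 180 degrees
Difference: |285 - 180| = 105 degrees
The angle is 105 degrees

Final answer: 105 degrees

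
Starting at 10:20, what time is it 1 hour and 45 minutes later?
Starting time: 10:20
Adding 45 minutes to 20 minutes: 20 + 45 = 65 minutes = 1 hour and 5 minutes
Adding 1 hour: 10 + 1 + 1 (carry) = 12
Final time: 12:05

Final answer: 12:05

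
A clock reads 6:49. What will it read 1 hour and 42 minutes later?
Starting time: 6:49
Adding 42 minutes to 49 minutes: 49 + 42 = 91 minutes = 1 hour and 31 minutes
Adding 1 hour: 6 + 1 + 1 (carry) = 8
Final time: 8:31

Final answer: 8:31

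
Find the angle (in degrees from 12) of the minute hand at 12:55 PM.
The minute hand moves 6 degrees per minute.
At 12:55: 55 x 6 = 330 degrees

Final answer: 330 degrees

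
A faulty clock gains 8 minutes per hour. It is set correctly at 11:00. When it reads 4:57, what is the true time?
For every 60 true minutes, the faulty clock advances 68 minutes, so 1 faulty-clock minute corresponds to 60/68 true minutes.
From 11:00 to 4:57 on the faulty dial is 357 minutes.
True elapsed: 357 x 60/68 = 315 minutes = 5 hours and 15 minutes.
True time: 11:00 + 5 hours and 15 minutes = 4:15.

Final answer: 4:15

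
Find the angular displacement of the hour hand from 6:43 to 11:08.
The hour hand moves 0.5 degrees per minute.
Time elapsed: 11:08 - 6:43 = 265 minutes
Angular displacement: 265 x 0.5 = 132.5 degrees

Final answer: 132.5 degrees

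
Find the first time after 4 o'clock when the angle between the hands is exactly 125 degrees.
At t minutes past 4:00, the hour hand is at 30 x 4 + 0.5t degrees and the minute hand is at 6t degrees.
The smaller angle between them is 125 degrees when |30H - 5.5t| = 125 or |30H - 5.5t| = 235.
With H = 4, solve 30 x 4 - 5.5t = +/- target for each target:
  t = (30 x 4 - 125) / 5.5 = -0.91 (outside (0, 60))
  t = (30 x 4 + 125) / 5.5 = 44.55
  t = (30 x 4 - 235) / 5.5 = -20.91 (outside (0, 60))
  t = (30 x 4 + 235) / 5.5 = 64.55 (outside (0, 60))
Valid solutions in (0, 60): {44.55} minutes.
The first occurrence is t = 44.55 minutes.
The hands form a 125-degree angle at 44.55 minutes past 4:00.

Final answer: 44.55 minutes past 4:00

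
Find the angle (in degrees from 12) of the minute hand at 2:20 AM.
The minute hand moves 6 degrees per minute.
At 2:20: 20 x 6 = 120 degrees

Final answer: 120 degrees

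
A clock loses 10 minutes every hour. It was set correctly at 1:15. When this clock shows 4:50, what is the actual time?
For every 60 true minutes, the faulty clock advances 50 minutes, so 1 faulty-clock minute corresponds to 60/50 true minutes.
From 1:15 to 4:50 on the faulty dial is 215 minutes.
True elapsed: 215 x 60/50 = 258 minutes = 4 hours and 18 minutes.
True time: 1:15 + 4 hours and 18 minutes = 5:33.

Final answer: 5:33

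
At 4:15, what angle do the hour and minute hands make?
Hour hand position: 4 x 30 + 15 x 0.5 = 127.5 degrees
Minute hand position: 15 x 6 = 90 degrees
Difference: |127.5 - 90| = 37.5 degrees
The angle between the hands is 37.5 degrees

Final answer: 37.5 degrees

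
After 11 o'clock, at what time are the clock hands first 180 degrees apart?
For hands to be 180 degrees apart: |30H - 5.5t| = 180
With H = 11: t = (30 x 11 + 180)/5.5 = 92.73 or t = (30 x 11 - 180)/5.5 = 27.27
First valid solution (0 < t < 60): t = 27.27 minutes
The hands are opposite at 27.27 minutes past 11:00.

Final answer: 27.27 minutes past 11:00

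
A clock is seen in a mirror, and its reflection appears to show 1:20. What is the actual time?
Reflection across the vertical (12-6) axis maps a hand at angle A degrees to (360 - A) degrees, which sends a reading of T minutes past 12:00 to (720 - T) minutes past 12:00.
Mirror reads 1:20 = 80 minutes past 12:00.
Actual time: (720 - 80) mod 720 = 640 minutes = 10:40.

Final answer: 10:40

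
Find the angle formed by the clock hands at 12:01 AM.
Hour hand position: 0 x 30 + 1 x 0.5 = 0.5 degrees
Minute hand position: 1 x 6 = 6 degrees
Difference: |0.5 - 6| = 5.5 degrees
The angle between the hands is 5.5 degrees

Final answer: 5.5 degrees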